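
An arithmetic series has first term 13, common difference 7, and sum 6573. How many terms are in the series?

Using S = n/2 × [2a + (n-1)d]
6573 = n/2 × [2(13) + (n-1)(7)]
6573 = n/2 × [26 + 7n - 7]
13146 = n × [19 + 7n]
7n² + (19)n - 13146 = 0
Discriminant: Δ = (19)² - 4(7)(-13146) = 361 + 368088 = 368449
√Δ = 607
n = [-(19) + √Δ] / (2·7) = (-19 + 607) / 14 = 588 / 14 = 42
(The negative root is discarded since n must be a positive integer.)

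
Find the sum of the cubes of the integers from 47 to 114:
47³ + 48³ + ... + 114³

Use ∑_{k=1}^{n} k³ = [n(n+1)/2]², then subtract the first 46 terms.
∑_{k=1}^{114} k³ = [114×115/2]² = 6555² = 42968025
∑_{k=1}^{46} k³ = [46×47/2]² = 1081² = 1168561
∑_{k=47}^{114} k³ = 42968025 - 1168561 = 41799464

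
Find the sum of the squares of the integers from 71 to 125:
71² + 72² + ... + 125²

Use ∑_{k=1}^{n} k² = n(n+1)(2n+1)/6, then subtract the first 70 terms.
∑_{k=1}^{125} k² = 125×126×251/6 = 658875
∑_{k=1}^{70} k² = 70×71×141/6 = 116795
∑_{k=71}^{125} k² = 658875 - 116795 = 542080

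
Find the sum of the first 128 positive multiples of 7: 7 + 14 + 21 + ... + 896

Factor out 7: = 7(1 + 2 + ... + 128) = 7 × n(n+1)/2
= 7 × 128×129/2
= 7 × 8256
= 57792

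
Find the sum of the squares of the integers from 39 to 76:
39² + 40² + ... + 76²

Use ∑_{k=1}^{n} k² = n(n+1)(2n+1)/6, then subtract the first 38 terms.
∑_{k=1}^{76} k² = 76×77×153/6 = 149226
∑_{k=1}^{38} k² = 38×39×77/6 = 19019
∑_{k=39}^{76} k² = 149226 - 19019 = 130207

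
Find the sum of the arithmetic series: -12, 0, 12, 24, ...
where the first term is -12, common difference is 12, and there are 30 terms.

Sₙ = n/2 × (first + last)
Last term = a + (n-1)d = -12 + (30-1)×12 = 336
S_30 = 30/2 × (-12 + 336)
S_30 = 30/2 × 324 = 4860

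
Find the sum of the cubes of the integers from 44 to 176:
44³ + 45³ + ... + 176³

Use ∑_{k=1}^{n} k³ = [n(n+1)/2]², then subtract the first 43 terms.
∑_{k=1}^{176} k³ = [176×177/2]² = 15576² = 242611776
∑_{k=1}^{43} k³ = [43×44/2]² = 946² = 894916
∑_{k=44}^{176} k³ = 242611776 - 894916 = 241716860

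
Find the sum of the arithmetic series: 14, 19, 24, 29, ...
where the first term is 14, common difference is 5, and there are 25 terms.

Sₙ = n/2 × (first + last)
Last term = a + (n-1)d = 14 + (25-1)×5 = 134
S_25 = 25/2 × (14 + 134)
S_25 = 25/2 × 148 = 1850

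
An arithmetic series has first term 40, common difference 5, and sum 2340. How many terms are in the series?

Using S = n/2 × [2a + (n-1)d]
2340 = n/2 × [2(40) + (n-1)(5)]
2340 = n/2 × [80 + 5n - 5]
4680 = n × [75 + 5n]
5n² + (75)n - 4680 = 0
Discriminant: Δ = (75)² - 4(5)(-4680) = 5625 + 93600 = 99225
√Δ = 315
n = [-(75) + √Δ] / (2·5) = (-75 + 315) / 10 = 240 / 10 = 24
(The negative root is discarded since n must be a positive integer.)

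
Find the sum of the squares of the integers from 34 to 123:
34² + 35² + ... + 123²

Use ∑_{k=1}^{n} k² = n(n+1)(2n+1)/6, then subtract the first 33 terms.
∑_{k=1}^{123} k² = 123×124×247/6 = 627874
∑_{k=1}^{33} k² = 33×34×67/6 = 12529
∑_{k=34}^{123} k² = 627874 - 12529 = 615345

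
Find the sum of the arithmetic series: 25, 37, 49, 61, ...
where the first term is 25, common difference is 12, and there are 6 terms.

Sₙ = n/2 × (first + last)
Last term = a + (n-1)d = 25 + (6-1)×12 = 85
S_6 = 6/2 × (25 + 85)
S_6 = 6/2 × 110 = 330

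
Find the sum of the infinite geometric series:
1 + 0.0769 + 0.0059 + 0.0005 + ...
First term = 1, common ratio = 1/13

For |r| < 1, S = a / (1 - r)
S = 1 / (1 - (1/13))
S = 1 / (12/13)
S = 13/12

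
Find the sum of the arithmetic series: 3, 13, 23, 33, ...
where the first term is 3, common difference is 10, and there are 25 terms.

Sₙ = n/2 × (first + last)
Last term = a + (n-1)d = 3 + (25-1)×10 = 243
S_25 = 25/2 × (3 + 243)
S_25 = 25/2 × 246 = 3075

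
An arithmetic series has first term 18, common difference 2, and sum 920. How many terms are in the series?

Using S = n/2 × [2a + (n-1)d]
920 = n/2 × [2(18) + (n-1)(2)]
920 = n/2 × [36 + 2n - 2]
1840 = n × [34 + 2n]
2n² + (34)n - 1840 = 0
Discriminant: Δ = (34)² - 4(2)(-1840) = 1156 + 14720 = 15876
√Δ = 126
n = [-(34) + √Δ] / (2·2) = (-34 + 126) / 4 = 92 / 4 = 23
(The negative root is discarded since n must be a positive integer.)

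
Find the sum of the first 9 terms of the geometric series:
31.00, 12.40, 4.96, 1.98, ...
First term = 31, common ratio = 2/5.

Sₙ = a(1 - rⁿ) / (1 - r)
S_9 = 31(1 - (2/5)^9) / (1 - (2/5))
S_9 = 31(1 - (512/1953125)) / (3/5)
S_9 = 20177001/390625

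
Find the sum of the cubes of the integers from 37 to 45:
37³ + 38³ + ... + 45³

Use ∑_{k=1}^{n} k³ = [n(n+1)/2]², then subtract the first 36 terms.
∑_{k=1}^{45} k³ = [45×46/2]² = 1035² = 1071225
∑_{k=1}^{36} k³ = [36×37/2]² = 666² = 443556
∑_{k=37}^{45} k³ = 1071225 - 443556 = 627669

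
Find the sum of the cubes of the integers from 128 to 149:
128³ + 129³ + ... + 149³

Use ∑_{k=1}^{n} k³ = [n(n+1)/2]², then subtract the first 127 terms.
∑_{k=1}^{149} k³ = [149×150/2]² = 11175² = 124880625
∑_{k=1}^{127} k³ = [127×128/2]² = 8128² = 66064384
∑_{k=128}^{149} k³ = 124880625 - 66064384 = 58816241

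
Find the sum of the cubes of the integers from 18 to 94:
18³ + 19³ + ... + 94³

Use ∑_{k=1}^{n} k³ = [n(n+1)/2]², then subtract the first 17 terms.
∑_{k=1}^{94} k³ = [94×95/2]² = 4465² = 19936225
∑_{k=1}^{17} k³ = [17×18/2]² = 153² = 23409
∑_{k=18}^{94} k³ = 19936225 - 23409 = 19912816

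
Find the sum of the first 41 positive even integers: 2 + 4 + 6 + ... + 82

Sum of first n even numbers = n(n+1)
= 41×42
= 1722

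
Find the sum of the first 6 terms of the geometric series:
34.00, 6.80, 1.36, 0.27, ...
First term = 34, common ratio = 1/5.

Sₙ = a(1 - rⁿ) / (1 - r)
S_6 = 34(1 - (1/5)^6) / (1 - (1/5))
S_6 = 34(1 - (1/15625)) / (4/5)
S_6 = 132804/3125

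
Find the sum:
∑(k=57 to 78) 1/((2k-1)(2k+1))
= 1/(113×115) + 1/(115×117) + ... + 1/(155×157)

Partial fractions: 1/((2k-1)(2k+1)) = (1/2)[1/(2k-1) - 1/(2k+1)]
The series telescopes:
= (1/2)[1/113 - 1/157]
= 22/17741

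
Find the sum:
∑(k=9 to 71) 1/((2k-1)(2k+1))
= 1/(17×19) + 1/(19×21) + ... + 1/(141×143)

Partial fractions: 1/((2k-1)(2k+1)) = (1/2)[1/(2k-1) - 1/(2k+1)]
The series telescopes:
= (1/2)[1/17 - 1/143]
= 63/2431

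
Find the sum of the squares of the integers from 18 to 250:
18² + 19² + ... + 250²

Use ∑_{k=1}^{n} k² = n(n+1)(2n+1)/6, then subtract the first 17 terms.
∑_{k=1}^{250} k² = 250×251×501/6 = 5239625
∑_{k=1}^{17} k² = 17×18×35/6 = 1785
∑_{k=18}^{250} k² = 5239625 - 1785 = 5237840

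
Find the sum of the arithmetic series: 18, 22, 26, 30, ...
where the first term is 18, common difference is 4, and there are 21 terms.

Sₙ = n/2 × (first + last)
Last term = a + (n-1)d = 18 + (21-1)×4 = 98
S_21 = 21/2 × (18 + 98)
S_21 = 21/2 × 116 = 1218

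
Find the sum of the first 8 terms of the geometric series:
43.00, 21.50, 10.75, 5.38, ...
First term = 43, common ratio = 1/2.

Sₙ = a(1 - rⁿ) / (1 - r)
S_8 = 43(1 - (1/2)^8) / (1 - (1/2))
S_8 = 43(1 - (1/256)) / (1/2)
S_8 = 10965/128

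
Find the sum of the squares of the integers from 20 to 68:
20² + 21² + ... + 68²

Use ∑_{k=1}^{n} k² = n(n+1)(2n+1)/6, then subtract the first 19 terms.
∑_{k=1}^{68} k² = 68×69×137/6 = 107134
∑_{k=1}^{19} k² = 19×20×39/6 = 2470
∑_{k=20}^{68} k² = 107134 - 2470 = 104664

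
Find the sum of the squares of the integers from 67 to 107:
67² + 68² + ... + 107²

Use ∑_{k=1}^{n} k² = n(n+1)(2n+1)/6, then subtract the first 66 terms.
∑_{k=1}^{107} k² = 107×108×215/6 = 414090
∑_{k=1}^{66} k² = 66×67×133/6 = 98021
∑_{k=67}^{107} k² = 414090 - 98021 = 316069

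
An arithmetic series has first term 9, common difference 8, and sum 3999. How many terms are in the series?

Using S = n/2 × [2a + (n-1)d]
3999 = n/2 × [2(9) + (n-1)(8)]
3999 = n/2 × [18 + 8n - 8]
7998 = n × [10 + 8n]
8n² + (10)n - 7998 = 0
Discriminant: Δ = (10)² - 4(8)(-7998) = 100 + 255936 = 256036
√Δ = 506
n = [-(10) + √Δ] / (2·8) = (-10 + 506) / 16 = 496 / 16 = 31
(The negative root is discarded since n must be a positive integer.)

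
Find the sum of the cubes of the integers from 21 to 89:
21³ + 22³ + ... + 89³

Use ∑_{k=1}^{n} k³ = [n(n+1)/2]², then subtract the first 20 terms.
∑_{k=1}^{89} k³ = [89×90/2]² = 4005² = 16040025
∑_{k=1}^{20} k³ = [20×21/2]² = 210² = 44100
∑_{k=21}^{89} k³ = 16040025 - 44100 = 15995925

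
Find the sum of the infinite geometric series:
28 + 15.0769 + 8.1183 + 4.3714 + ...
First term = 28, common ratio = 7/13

For |r| < 1, S = a / (1 - r)
S = 28 / (1 - (7/13))
S = 28 / (6/13)
S = 182/3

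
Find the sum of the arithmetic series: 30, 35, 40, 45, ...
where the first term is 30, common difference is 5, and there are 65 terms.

Sₙ = n/2 × (first + last)
Last term = a + (n-1)d = 30 + (65-1)×5 = 350
S_65 = 65/2 × (30 + 350)
S_65 = 65/2 × 380 = 12350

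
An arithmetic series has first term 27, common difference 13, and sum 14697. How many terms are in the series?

Using S = n/2 × [2a + (n-1)d]
14697 = n/2 × [2(27) + (n-1)(13)]
14697 = n/2 × [54 + 13n - 13]
29394 = n × [41 + 13n]
13n² + (41)n - 29394 = 0
Discriminant: Δ = (41)² - 4(13)(-29394) = 1681 + 1528488 = 1530169
√Δ = 1237
n = [-(41) + √Δ] / (2·13) = (-41 + 1237) / 26 = 1196 / 26 = 46
(The negative root is discarded since n must be a positive integer.)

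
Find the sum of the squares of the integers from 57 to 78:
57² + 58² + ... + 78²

Use ∑_{k=1}^{n} k² = n(n+1)(2n+1)/6, then subtract the first 56 terms.
∑_{k=1}^{78} k² = 78×79×157/6 = 161239
∑_{k=1}^{56} k² = 56×57×113/6 = 60116
∑_{k=57}^{78} k² = 161239 - 60116 = 101123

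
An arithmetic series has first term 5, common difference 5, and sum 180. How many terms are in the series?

Using S = n/2 × [2a + (n-1)d]
180 = n/2 × [2(5) + (n-1)(5)]
180 = n/2 × [10 + 5n - 5]
360 = n × [5 + 5n]
5n² + (5)n - 360 = 0
Discriminant: Δ = (5)² - 4(5)(-360) = 25 + 7200 = 7225
√Δ = 85
n = [-(5) + √Δ] / (2·5) = (-5 + 85) / 10 = 80 / 10 = 8
(The negative root is discarded since n must be a positive integer.)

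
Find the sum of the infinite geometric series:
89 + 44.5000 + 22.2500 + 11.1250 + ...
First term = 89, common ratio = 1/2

For |r| < 1, S = a / (1 - r)
S = 89 / (1 - (1/2))
S = 89 / (1/2)
S = 178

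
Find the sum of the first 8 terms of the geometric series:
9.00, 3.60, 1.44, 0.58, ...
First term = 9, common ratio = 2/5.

Sₙ = a(1 - rⁿ) / (1 - r)
S_8 = 9(1 - (2/5)^8) / (1 - (2/5))
S_8 = 9(1 - (256/390625)) / (3/5)
S_8 = 1171107/78125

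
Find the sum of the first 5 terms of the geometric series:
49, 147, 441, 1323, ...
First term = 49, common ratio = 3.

Sₙ = a(1 - rⁿ) / (1 - r)
S_5 = 49(1 - 3^5) / (1 - 3)
S_5 = 49(1 - 243) / (-2)
S_5 = 5929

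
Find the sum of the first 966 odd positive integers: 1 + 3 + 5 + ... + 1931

Sum of first n odd numbers = n²
= 966²
= 933156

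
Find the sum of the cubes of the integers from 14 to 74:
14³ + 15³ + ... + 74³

Use ∑_{k=1}^{n} k³ = [n(n+1)/2]², then subtract the first 13 terms.
∑_{k=1}^{74} k³ = [74×75/2]² = 2775² = 7700625
∑_{k=1}^{13} k³ = [13×14/2]² = 91² = 8281
∑_{k=14}^{74} k³ = 7700625 - 8281 = 7692344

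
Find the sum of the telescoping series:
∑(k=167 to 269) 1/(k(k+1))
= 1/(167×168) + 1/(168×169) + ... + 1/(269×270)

Partial fractions: 1/(k(k+1)) = 1/k - 1/(k+1)
The series telescopes:
= (1/167 - 1/168) + (1/168 - 1/169) + ... + (1/269 - 1/270)
= 1/167 - 1/270
= 103/45090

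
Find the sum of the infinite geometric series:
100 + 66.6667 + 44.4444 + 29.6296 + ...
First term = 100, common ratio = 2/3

For |r| < 1, S = a / (1 - r)
S = 100 / (1 - (2/3))
S = 100 / (1/3)
S = 300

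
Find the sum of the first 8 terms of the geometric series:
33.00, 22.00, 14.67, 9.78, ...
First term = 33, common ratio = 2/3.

Sₙ = a(1 - rⁿ) / (1 - r)
S_8 = 33(1 - (2/3)^8) / (1 - (2/3))
S_8 = 33(1 - (256/6561)) / (1/3)
S_8 = 69355/729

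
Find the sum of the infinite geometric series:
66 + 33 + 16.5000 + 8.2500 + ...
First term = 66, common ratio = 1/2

For |r| < 1, S = a / (1 - r)
S = 66 / (1 - (1/2))
S = 66 / (1/2)
S = 132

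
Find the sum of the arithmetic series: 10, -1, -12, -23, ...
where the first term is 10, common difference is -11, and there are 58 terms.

Sₙ = n/2 × (first + last)
Last term = a + (n-1)d = 10 + (58-1)×(-11) = -617
S_58 = 58/2 × (10 + (-617))
S_58 = 58/2 × (-607) = -17603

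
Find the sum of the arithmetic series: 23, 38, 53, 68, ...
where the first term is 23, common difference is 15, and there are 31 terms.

Sₙ = n/2 × (first + last)
Last term = a + (n-1)d = 23 + (31-1)×15 = 473
S_31 = 31/2 × (23 + 473)
S_31 = 31/2 × 496 = 7688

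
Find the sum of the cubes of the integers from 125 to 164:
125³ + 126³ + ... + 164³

Use ∑_{k=1}^{n} k³ = [n(n+1)/2]², then subtract the first 124 terms.
∑_{k=1}^{164} k³ = [164×165/2]² = 13530² = 183060900
∑_{k=1}^{124} k³ = [124×125/2]² = 7750² = 60062500
∑_{k=125}^{164} k³ = 183060900 - 60062500 = 122998400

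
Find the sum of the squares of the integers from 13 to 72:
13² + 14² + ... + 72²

Use ∑_{k=1}^{n} k² = n(n+1)(2n+1)/6, then subtract the first 12 terms.
∑_{k=1}^{72} k² = 72×73×145/6 = 127020
∑_{k=1}^{12} k² = 12×13×25/6 = 650
∑_{k=13}^{72} k² = 127020 - 650 = 126370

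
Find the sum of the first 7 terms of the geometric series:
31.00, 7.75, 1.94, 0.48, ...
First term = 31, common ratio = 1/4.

Sₙ = a(1 - rⁿ) / (1 - r)
S_7 = 31(1 - (1/4)^7) / (1 - (1/4))
S_7 = 31(1 - (1/16384)) / (3/4)
S_7 = 169291/4096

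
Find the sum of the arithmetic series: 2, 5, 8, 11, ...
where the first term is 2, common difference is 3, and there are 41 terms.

Sₙ = n/2 × (first + last)
Last term = a + (n-1)d = 2 + (41-1)×3 = 122
S_41 = 41/2 × (2 + 122)
S_41 = 41/2 × 124 = 2542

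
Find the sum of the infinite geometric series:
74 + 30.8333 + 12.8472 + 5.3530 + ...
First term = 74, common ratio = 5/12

For |r| < 1, S = a / (1 - r)
S = 74 / (1 - (5/12))
S = 74 / (7/12)
S = 888/7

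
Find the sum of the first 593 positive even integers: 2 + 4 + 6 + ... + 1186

Sum of first n even numbers = n(n+1)
= 593×594
= 352242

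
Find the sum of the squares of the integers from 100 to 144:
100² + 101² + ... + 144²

Use ∑_{k=1}^{n} k² = n(n+1)(2n+1)/6, then subtract the first 99 terms.
∑_{k=1}^{144} k² = 144×145×289/6 = 1005720
∑_{k=1}^{99} k² = 99×100×199/6 = 328350
∑_{k=100}^{144} k² = 1005720 - 328350 = 677370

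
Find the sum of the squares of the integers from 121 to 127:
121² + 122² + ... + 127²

Use ∑_{k=1}^{n} k² = n(n+1)(2n+1)/6, then subtract the first 120 terms.
∑_{k=1}^{127} k² = 127×128×255/6 = 690880
∑_{k=1}^{120} k² = 120×121×241/6 = 583220
∑_{k=121}^{127} k² = 690880 - 583220 = 107660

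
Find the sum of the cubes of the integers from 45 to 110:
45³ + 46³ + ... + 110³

Use ∑_{k=1}^{n} k³ = [n(n+1)/2]², then subtract the first 44 terms.
∑_{k=1}^{110} k³ = [110×111/2]² = 6105² = 37271025
∑_{k=1}^{44} k³ = [44×45/2]² = 990² = 980100
∑_{k=45}^{110} k³ = 37271025 - 980100 = 36290925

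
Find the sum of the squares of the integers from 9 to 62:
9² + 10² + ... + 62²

Use ∑_{k=1}^{n} k² = n(n+1)(2n+1)/6, then subtract the first 8 terms.
∑_{k=1}^{62} k² = 62×63×125/6 = 81375
∑_{k=1}^{8} k² = 8×9×17/6 = 204
∑_{k=9}^{62} k² = 81375 - 204 = 81171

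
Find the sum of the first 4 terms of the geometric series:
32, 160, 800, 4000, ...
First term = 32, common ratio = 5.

Sₙ = a(1 - rⁿ) / (1 - r)
S_4 = 32(1 - 5^4) / (1 - 5)
S_4 = 32(1 - 625) / (-4)
S_4 = 4992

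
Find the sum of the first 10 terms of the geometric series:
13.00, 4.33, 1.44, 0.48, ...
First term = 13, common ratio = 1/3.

Sₙ = a(1 - rⁿ) / (1 - r)
S_10 = 13(1 - (1/3)^10) / (1 - (1/3))
S_10 = 13(1 - (1/59049)) / (2/3)
S_10 = 383812/19683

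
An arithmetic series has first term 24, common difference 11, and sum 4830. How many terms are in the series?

Using S = n/2 × [2a + (n-1)d]
4830 = n/2 × [2(24) + (n-1)(11)]
4830 = n/2 × [48 + 11n - 11]
9660 = n × [37 + 11n]
11n² + (37)n - 9660 = 0
Discriminant: Δ = (37)² - 4(11)(-9660) = 1369 + 425040 = 426409
√Δ = 653
n = [-(37) + √Δ] / (2·11) = (-37 + 653) / 22 = 616 / 22 = 28
(The negative root is discarded since n must be a positive integer.)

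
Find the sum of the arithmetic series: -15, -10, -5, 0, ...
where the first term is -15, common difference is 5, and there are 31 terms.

Sₙ = n/2 × (first + last)
Last term = a + (n-1)d = -15 + (31-1)×5 = 135
S_31 = 31/2 × (-15 + 135)
S_31 = 31/2 × 120 = 1860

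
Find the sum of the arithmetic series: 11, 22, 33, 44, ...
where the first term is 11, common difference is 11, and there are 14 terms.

Sₙ = n/2 × (first + last)
Last term = a + (n-1)d = 11 + (14-1)×11 = 154
S_14 = 14/2 × (11 + 154)
S_14 = 14/2 × 165 = 1155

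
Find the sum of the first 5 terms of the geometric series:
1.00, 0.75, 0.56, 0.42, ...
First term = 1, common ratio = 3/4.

Sₙ = a(1 - rⁿ) / (1 - r)
S_5 = 1(1 - (3/4)^5) / (1 - (3/4))
S_5 = 1(1 - (243/1024)) / (1/4)
S_5 = 781/256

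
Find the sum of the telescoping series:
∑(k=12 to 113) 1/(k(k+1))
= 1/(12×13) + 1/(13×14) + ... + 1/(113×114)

Partial fractions: 1/(k(k+1)) = 1/k - 1/(k+1)
The series telescopes:
= (1/12 - 1/13) + (1/13 - 1/14) + ... + (1/113 - 1/114)
= 1/12 - 1/114
= 17/228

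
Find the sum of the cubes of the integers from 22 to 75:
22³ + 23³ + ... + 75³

Use ∑_{k=1}^{n} k³ = [n(n+1)/2]², then subtract the first 21 terms.
∑_{k=1}^{75} k³ = [75×76/2]² = 2850² = 8122500
∑_{k=1}^{21} k³ = [21×22/2]² = 231² = 53361
∑_{k=22}^{75} k³ = 8122500 - 53361 = 8069139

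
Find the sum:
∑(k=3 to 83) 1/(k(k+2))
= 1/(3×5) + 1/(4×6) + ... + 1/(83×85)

Partial fractions: 1/(k(k+2)) = (1/2)[1/k - 1/(k+2)]
Telescoping leaves the first two and last two terms:
= (1/2)[1/3 + 1/4 - 1/84 - 1/85]
= 333/1190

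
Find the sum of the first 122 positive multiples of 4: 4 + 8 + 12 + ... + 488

Factor out 4: = 4(1 + 2 + ... + 122) = 4 × n(n+1)/2
= 4 × 122×123/2
= 4 × 7503
= 30012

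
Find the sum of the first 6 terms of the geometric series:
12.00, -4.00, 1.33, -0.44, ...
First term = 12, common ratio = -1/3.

Sₙ = a(1 - rⁿ) / (1 - r)
S_6 = 12(1 - (-1/3)^6) / (1 - (-1/3))
S_6 = 12(1 - (1/729)) / (4/3)
S_6 = 728/81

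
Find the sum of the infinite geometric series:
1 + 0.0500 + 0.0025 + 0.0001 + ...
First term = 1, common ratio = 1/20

For |r| < 1, S = a / (1 - r)
S = 1 / (1 - (1/20))
S = 1 / (19/20)
S = 20/19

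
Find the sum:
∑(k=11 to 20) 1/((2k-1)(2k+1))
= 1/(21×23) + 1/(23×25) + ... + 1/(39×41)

Partial fractions: 1/((2k-1)(2k+1)) = (1/2)[1/(2k-1) - 1/(2k+1)]
The series telescopes:
= (1/2)[1/21 - 1/41]
= 10/861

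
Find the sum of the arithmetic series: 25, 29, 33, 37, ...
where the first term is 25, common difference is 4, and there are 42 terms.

Sₙ = n/2 × (first + last)
Last term = a + (n-1)d = 25 + (42-1)×4 = 189
S_42 = 42/2 × (25 + 189)
S_42 = 42/2 × 214 = 4494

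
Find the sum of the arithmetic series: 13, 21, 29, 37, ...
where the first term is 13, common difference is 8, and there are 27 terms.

Sₙ = n/2 × (first + last)
Last term = a + (n-1)d = 13 + (27-1)×8 = 221
S_27 = 27/2 × (13 + 221)
S_27 = 27/2 × 234 = 3159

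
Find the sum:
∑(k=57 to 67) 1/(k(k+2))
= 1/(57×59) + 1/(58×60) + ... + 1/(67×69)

Partial fractions: 1/(k(k+2)) = (1/2)[1/k - 1/(k+2)]
Telescoping leaves the first two and last two terms:
= (1/2)[1/57 + 1/58 - 1/68 - 1/69]
= 14443/5170584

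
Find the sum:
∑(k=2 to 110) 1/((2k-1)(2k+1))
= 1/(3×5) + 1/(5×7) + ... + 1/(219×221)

Partial fractions: 1/((2k-1)(2k+1)) = (1/2)[1/(2k-1) - 1/(2k+1)]
The series telescopes:
= (1/2)[1/3 - 1/221]
= 109/663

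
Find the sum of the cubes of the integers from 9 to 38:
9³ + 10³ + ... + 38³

Use ∑_{k=1}^{n} k³ = [n(n+1)/2]², then subtract the first 8 terms.
∑_{k=1}^{38} k³ = [38×39/2]² = 741² = 549081
∑_{k=1}^{8} k³ = [8×9/2]² = 36² = 1296
∑_{k=9}^{38} k³ = 549081 - 1296 = 547785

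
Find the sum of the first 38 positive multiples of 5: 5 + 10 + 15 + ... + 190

Factor out 5: = 5(1 + 2 + ... + 38) = 5 × n(n+1)/2
= 5 × 38×39/2
= 5 × 741
= 3705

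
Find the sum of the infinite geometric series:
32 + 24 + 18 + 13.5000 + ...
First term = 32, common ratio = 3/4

For |r| < 1, S = a / (1 - r)
S = 32 / (1 - (3/4))
S = 32 / (1/4)
S = 128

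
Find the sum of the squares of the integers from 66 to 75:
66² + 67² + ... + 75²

Use ∑_{k=1}^{n} k² = n(n+1)(2n+1)/6, then subtract the first 65 terms.
∑_{k=1}^{75} k² = 75×76×151/6 = 143450
∑_{k=1}^{65} k² = 65×66×131/6 = 93665
∑_{k=66}^{75} k² = 143450 - 93665 = 49785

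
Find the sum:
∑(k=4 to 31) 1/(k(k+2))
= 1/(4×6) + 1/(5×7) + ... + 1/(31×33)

Partial fractions: 1/(k(k+2)) = (1/2)[1/k - 1/(k+2)]
Telescoping leaves the first two and last two terms:
= (1/2)[1/4 + 1/5 - 1/32 - 1/33]
= 2051/10560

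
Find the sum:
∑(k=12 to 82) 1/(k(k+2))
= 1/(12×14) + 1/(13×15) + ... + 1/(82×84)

Partial fractions: 1/(k(k+2)) = (1/2)[1/k - 1/(k+2)]
Telescoping leaves the first two and last two terms:
= (1/2)[1/12 + 1/13 - 1/83 - 1/84]
= 2059/30212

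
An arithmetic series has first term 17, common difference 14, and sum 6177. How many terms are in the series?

Using S = n/2 × [2a + (n-1)d]
6177 = n/2 × [2(17) + (n-1)(14)]
6177 = n/2 × [34 + 14n - 14]
12354 = n × [20 + 14n]
14n² + (20)n - 12354 = 0
Discriminant: Δ = (20)² - 4(14)(-12354) = 400 + 691824 = 692224
√Δ = 832
n = [-(20) + √Δ] / (2·14) = (-20 + 832) / 28 = 812 / 28 = 29
(The negative root is discarded since n must be a positive integer.)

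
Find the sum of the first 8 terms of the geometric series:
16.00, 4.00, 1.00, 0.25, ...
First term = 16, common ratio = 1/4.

Sₙ = a(1 - rⁿ) / (1 - r)
S_8 = 16(1 - (1/4)^8) / (1 - (1/4))
S_8 = 16(1 - (1/65536)) / (3/4)
S_8 = 21845/1024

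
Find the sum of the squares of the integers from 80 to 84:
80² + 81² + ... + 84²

Use ∑_{k=1}^{n} k² = n(n+1)(2n+1)/6, then subtract the first 79 terms.
∑_{k=1}^{84} k² = 84×85×169/6 = 201110
∑_{k=1}^{79} k² = 79×80×159/6 = 167480
∑_{k=80}^{84} k² = 201110 - 167480 = 33630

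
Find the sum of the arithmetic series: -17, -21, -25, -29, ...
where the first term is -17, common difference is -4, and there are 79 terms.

Sₙ = n/2 × (first + last)
Last term = a + (n-1)d = -17 + (79-1)×(-4) = -329
S_79 = 79/2 × (-17 + (-329))
S_79 = 79/2 × (-346) = -13667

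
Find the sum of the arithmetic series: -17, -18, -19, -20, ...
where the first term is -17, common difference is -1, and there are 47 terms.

Sₙ = n/2 × (first + last)
Last term = a + (n-1)d = -17 + (47-1)×(-1) = -63
S_47 = 47/2 × (-17 + (-63))
S_47 = 47/2 × (-80) = -1880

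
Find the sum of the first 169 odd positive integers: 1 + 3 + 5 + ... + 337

Sum of first n odd numbers = n²
= 169²
= 28561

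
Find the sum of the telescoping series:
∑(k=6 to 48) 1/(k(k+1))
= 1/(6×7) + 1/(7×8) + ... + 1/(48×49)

Partial fractions: 1/(k(k+1)) = 1/k - 1/(k+1)
The series telescopes:
= (1/6 - 1/7) + (1/7 - 1/8) + ... + (1/48 - 1/49)
= 1/6 - 1/49
= 43/294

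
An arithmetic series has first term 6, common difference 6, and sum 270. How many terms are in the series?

Using S = n/2 × [2a + (n-1)d]
270 = n/2 × [2(6) + (n-1)(6)]
270 = n/2 × [12 + 6n - 6]
540 = n × [6 + 6n]
6n² + (6)n - 540 = 0
Discriminant: Δ = (6)² - 4(6)(-540) = 36 + 12960 = 12996
√Δ = 114
n = [-(6) + √Δ] / (2·6) = (-6 + 114) / 12 = 108 / 12 = 9
(The negative root is discarded since n must be a positive integer.)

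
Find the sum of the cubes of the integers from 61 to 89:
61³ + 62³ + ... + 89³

Use ∑_{k=1}^{n} k³ = [n(n+1)/2]², then subtract the first 60 terms.
∑_{k=1}^{89} k³ = [89×90/2]² = 4005² = 16040025
∑_{k=1}^{60} k³ = [60×61/2]² = 1830² = 3348900
∑_{k=61}^{89} k³ = 16040025 - 3348900 = 12691125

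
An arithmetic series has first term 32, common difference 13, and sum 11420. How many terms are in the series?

Using S = n/2 × [2a + (n-1)d]
11420 = n/2 × [2(32) + (n-1)(13)]
11420 = n/2 × [64 + 13n - 13]
22840 = n × [51 + 13n]
13n² + (51)n - 22840 = 0
Discriminant: Δ = (51)² - 4(13)(-22840) = 2601 + 1187680 = 1190281
√Δ = 1091
n = [-(51) + √Δ] / (2·13) = (-51 + 1091) / 26 = 1040 / 26 = 40
(The negative root is discarded since n must be a positive integer.)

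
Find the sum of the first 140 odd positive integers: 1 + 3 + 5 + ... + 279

Sum of first n odd numbers = n²
= 140²
= 19600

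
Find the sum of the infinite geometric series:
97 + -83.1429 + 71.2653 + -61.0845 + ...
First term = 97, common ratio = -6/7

For |r| < 1, S = a / (1 - r)
S = 97 / (1 - (-6/7))
S = 97 / (13/7)
S = 679/13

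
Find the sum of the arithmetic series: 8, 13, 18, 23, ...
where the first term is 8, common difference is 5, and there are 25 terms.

Sₙ = n/2 × (first + last)
Last term = a + (n-1)d = 8 + (25-1)×5 = 128
S_25 = 25/2 × (8 + 128)
S_25 = 25/2 × 136 = 1700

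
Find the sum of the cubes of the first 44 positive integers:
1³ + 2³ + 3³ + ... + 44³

Formula: ∑k³ = [n(n+1)/2]²
= [44×45/2]²
= 990²
= 980100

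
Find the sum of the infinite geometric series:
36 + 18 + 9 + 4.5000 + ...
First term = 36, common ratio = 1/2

For |r| < 1, S = a / (1 - r)
S = 36 / (1 - (1/2))
S = 36 / (1/2)
S = 72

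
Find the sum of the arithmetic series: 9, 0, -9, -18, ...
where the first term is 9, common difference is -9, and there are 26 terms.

Sₙ = n/2 × (first + last)
Last term = a + (n-1)d = 9 + (26-1)×(-9) = -216
S_26 = 26/2 × (9 + (-216))
S_26 = 26/2 × (-207) = -2691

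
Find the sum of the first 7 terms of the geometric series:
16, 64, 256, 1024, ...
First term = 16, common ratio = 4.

Sₙ = a(1 - rⁿ) / (1 - r)
S_7 = 16(1 - 4^7) / (1 - 4)
S_7 = 16(1 - 16384) / (-3)
S_7 = 87376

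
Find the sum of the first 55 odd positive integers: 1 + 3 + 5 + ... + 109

Sum of first n odd numbers = n²
= 55²
= 3025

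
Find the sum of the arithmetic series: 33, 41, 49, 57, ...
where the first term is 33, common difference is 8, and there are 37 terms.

Sₙ = n/2 × (first + last)
Last term = a + (n-1)d = 33 + (37-1)×8 = 321
S_37 = 37/2 × (33 + 321)
S_37 = 37/2 × 354 = 6549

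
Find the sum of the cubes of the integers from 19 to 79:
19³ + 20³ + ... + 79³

Use ∑_{k=1}^{n} k³ = [n(n+1)/2]², then subtract the first 18 terms.
∑_{k=1}^{79} k³ = [79×80/2]² = 3160² = 9985600
∑_{k=1}^{18} k³ = [18×19/2]² = 171² = 29241
∑_{k=19}^{79} k³ = 9985600 - 29241 = 9956359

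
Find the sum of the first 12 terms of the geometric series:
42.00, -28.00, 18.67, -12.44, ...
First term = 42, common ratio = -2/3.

Sₙ = a(1 - rⁿ) / (1 - r)
S_12 = 42(1 - (-2/3)^12) / (1 - (-2/3))
S_12 = 42(1 - (4096/531441)) / (5/3)
S_12 = 1476566/59049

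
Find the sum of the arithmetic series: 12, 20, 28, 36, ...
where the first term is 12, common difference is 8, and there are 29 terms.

Sₙ = n/2 × (first + last)
Last term = a + (n-1)d = 12 + (29-1)×8 = 236
S_29 = 29/2 × (12 + 236)
S_29 = 29/2 × 248 = 3596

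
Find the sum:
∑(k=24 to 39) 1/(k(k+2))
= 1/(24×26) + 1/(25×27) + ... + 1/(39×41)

Partial fractions: 1/(k(k+2)) = (1/2)[1/k - 1/(k+2)]
Telescoping leaves the first two and last two terms:
= (1/2)[1/24 + 1/25 - 1/40 - 1/41]
= 397/24600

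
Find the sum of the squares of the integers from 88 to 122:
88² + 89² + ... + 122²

Use ∑_{k=1}^{n} k² = n(n+1)(2n+1)/6, then subtract the first 87 terms.
∑_{k=1}^{122} k² = 122×123×245/6 = 612745
∑_{k=1}^{87} k² = 87×88×175/6 = 223300
∑_{k=88}^{122} k² = 612745 - 223300 = 389445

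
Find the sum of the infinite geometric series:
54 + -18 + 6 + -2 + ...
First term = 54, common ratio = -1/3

For |r| < 1, S = a / (1 - r)
S = 54 / (1 - (-1/3))
S = 54 / (4/3)
S = 81/2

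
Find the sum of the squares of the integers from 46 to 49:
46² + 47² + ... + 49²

Use ∑_{k=1}^{n} k² = n(n+1)(2n+1)/6, then subtract the first 45 terms.
∑_{k=1}^{49} k² = 49×50×99/6 = 40425
∑_{k=1}^{45} k² = 45×46×91/6 = 31395
∑_{k=46}^{49} k² = 40425 - 31395 = 9030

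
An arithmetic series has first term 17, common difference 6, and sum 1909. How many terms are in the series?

Using S = n/2 × [2a + (n-1)d]
1909 = n/2 × [2(17) + (n-1)(6)]
1909 = n/2 × [34 + 6n - 6]
3818 = n × [28 + 6n]
6n² + (28)n - 3818 = 0
Discriminant: Δ = (28)² - 4(6)(-3818) = 784 + 91632 = 92416
√Δ = 304
n = [-(28) + √Δ] / (2·6) = (-28 + 304) / 12 = 276 / 12 = 23
(The negative root is discarded since n must be a positive integer.)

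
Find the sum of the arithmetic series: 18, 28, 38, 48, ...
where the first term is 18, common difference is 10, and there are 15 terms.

Sₙ = n/2 × (first + last)
Last term = a + (n-1)d = 18 + (15-1)×10 = 158
S_15 = 15/2 × (18 + 158)
S_15 = 15/2 × 176 = 1320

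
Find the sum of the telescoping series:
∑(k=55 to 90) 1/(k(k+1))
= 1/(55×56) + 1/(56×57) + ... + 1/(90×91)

Partial fractions: 1/(k(k+1)) = 1/k - 1/(k+1)
The series telescopes:
= (1/55 - 1/56) + (1/56 - 1/57) + ... + (1/90 - 1/91)
= 1/55 - 1/91
= 36/5005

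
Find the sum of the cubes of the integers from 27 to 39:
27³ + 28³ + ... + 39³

Use ∑_{k=1}^{n} k³ = [n(n+1)/2]², then subtract the first 26 terms.
∑_{k=1}^{39} k³ = [39×40/2]² = 780² = 608400
∑_{k=1}^{26} k³ = [26×27/2]² = 351² = 123201
∑_{k=27}^{39} k³ = 608400 - 123201 = 485199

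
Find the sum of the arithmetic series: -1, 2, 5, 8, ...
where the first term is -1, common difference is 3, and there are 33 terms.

Sₙ = n/2 × (first + last)
Last term = a + (n-1)d = -1 + (33-1)×3 = 95
S_33 = 33/2 × (-1 + 95)
S_33 = 33/2 × 94 = 1551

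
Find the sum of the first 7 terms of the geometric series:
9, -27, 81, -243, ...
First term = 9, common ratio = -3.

Sₙ = a(1 - rⁿ) / (1 - r)
S_7 = 9(1 - (-3)^7) / (1 - (-3))
S_7 = 9(1 - (-2187)) / (4)
S_7 = 4923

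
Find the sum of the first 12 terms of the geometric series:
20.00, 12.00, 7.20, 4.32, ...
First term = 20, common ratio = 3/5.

Sₙ = a(1 - rⁿ) / (1 - r)
S_12 = 20(1 - (3/5)^12) / (1 - (3/5))
S_12 = 20(1 - (531441/244140625)) / (2/5)
S_12 = 487218368/9765625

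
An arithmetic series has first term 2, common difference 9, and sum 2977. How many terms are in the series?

Using S = n/2 × [2a + (n-1)d]
2977 = n/2 × [2(2) + (n-1)(9)]
2977 = n/2 × [4 + 9n - 9]
5954 = n × [-5 + 9n]
9n² + (-5)n - 5954 = 0
Discriminant: Δ = (-5)² - 4(9)(-5954) = 25 + 214344 = 214369
√Δ = 463
n = [-(-5) + √Δ] / (2·9) = (5 + 463) / 18 = 468 / 18 = 26
(The negative root is discarded since n must be a positive integer.)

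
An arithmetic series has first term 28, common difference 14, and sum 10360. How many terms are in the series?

Using S = n/2 × [2a + (n-1)d]
10360 = n/2 × [2(28) + (n-1)(14)]
10360 = n/2 × [56 + 14n - 14]
20720 = n × [42 + 14n]
14n² + (42)n - 20720 = 0
Discriminant: Δ = (42)² - 4(14)(-20720) = 1764 + 1160320 = 1162084
√Δ = 1078
n = [-(42) + √Δ] / (2·14) = (-42 + 1078) / 28 = 1036 / 28 = 37
(The negative root is discarded since n must be a positive integer.)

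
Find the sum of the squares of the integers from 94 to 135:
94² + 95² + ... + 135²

Use ∑_{k=1}^{n} k² = n(n+1)(2n+1)/6, then subtract the first 93 terms.
∑_{k=1}^{135} k² = 135×136×271/6 = 829260
∑_{k=1}^{93} k² = 93×94×187/6 = 272459
∑_{k=94}^{135} k² = 829260 - 272459 = 556801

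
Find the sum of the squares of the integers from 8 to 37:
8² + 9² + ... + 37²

Use ∑_{k=1}^{n} k² = n(n+1)(2n+1)/6, then subtract the first 7 terms.
∑_{k=1}^{37} k² = 37×38×75/6 = 17575
∑_{k=1}^{7} k² = 7×8×15/6 = 140
∑_{k=8}^{37} k² = 17575 - 140 = 17435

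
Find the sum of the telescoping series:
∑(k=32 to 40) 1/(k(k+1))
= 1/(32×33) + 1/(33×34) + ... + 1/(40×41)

Partial fractions: 1/(k(k+1)) = 1/k - 1/(k+1)
The series telescopes:
= (1/32 - 1/33) + (1/33 - 1/34) + ... + (1/40 - 1/41)
= 1/32 - 1/41
= 9/1312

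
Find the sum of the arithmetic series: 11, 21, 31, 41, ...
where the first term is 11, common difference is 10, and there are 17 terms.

Sₙ = n/2 × (first + last)
Last term = a + (n-1)d = 11 + (17-1)×10 = 171
S_17 = 17/2 × (11 + 171)
S_17 = 17/2 × 182 = 1547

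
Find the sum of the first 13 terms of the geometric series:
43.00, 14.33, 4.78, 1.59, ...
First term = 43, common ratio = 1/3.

Sₙ = a(1 - rⁿ) / (1 - r)
S_13 = 43(1 - (1/3)^13) / (1 - (1/3))
S_13 = 43(1 - (1/1594323)) / (2/3)
S_13 = 34277923/531441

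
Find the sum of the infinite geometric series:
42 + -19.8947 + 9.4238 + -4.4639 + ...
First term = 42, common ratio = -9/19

For |r| < 1, S = a / (1 - r)
S = 42 / (1 - (-9/19))
S = 42 / (28/19)
S = 57/2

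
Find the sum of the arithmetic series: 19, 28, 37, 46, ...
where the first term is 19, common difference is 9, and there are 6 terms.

Sₙ = n/2 × (first + last)
Last term = a + (n-1)d = 19 + (6-1)×9 = 64
S_6 = 6/2 × (19 + 64)
S_6 = 6/2 × 83 = 249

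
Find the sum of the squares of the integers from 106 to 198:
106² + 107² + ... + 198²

Use ∑_{k=1}^{n} k² = n(n+1)(2n+1)/6, then subtract the first 105 terms.
∑_{k=1}^{198} k² = 198×199×397/6 = 2607099
∑_{k=1}^{105} k² = 105×106×211/6 = 391405
∑_{k=106}^{198} k² = 2607099 - 391405 = 2215694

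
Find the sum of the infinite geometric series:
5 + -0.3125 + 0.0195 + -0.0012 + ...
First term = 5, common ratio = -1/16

For |r| < 1, S = a / (1 - r)
S = 5 / (1 - (-1/16))
S = 5 / (17/16)
S = 80/17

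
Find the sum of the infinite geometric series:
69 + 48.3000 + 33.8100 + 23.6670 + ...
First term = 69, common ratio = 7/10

For |r| < 1, S = a / (1 - r)
S = 69 / (1 - (7/10))
S = 69 / (3/10)
S = 230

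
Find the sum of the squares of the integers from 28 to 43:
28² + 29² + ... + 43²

Use ∑_{k=1}^{n} k² = n(n+1)(2n+1)/6, then subtract the first 27 terms.
∑_{k=1}^{43} k² = 43×44×87/6 = 27434
∑_{k=1}^{27} k² = 27×28×55/6 = 6930
∑_{k=28}^{43} k² = 27434 - 6930 = 20504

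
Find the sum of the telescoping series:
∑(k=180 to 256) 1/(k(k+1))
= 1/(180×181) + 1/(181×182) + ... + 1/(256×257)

Partial fractions: 1/(k(k+1)) = 1/k - 1/(k+1)
The series telescopes:
= (1/180 - 1/181) + (1/181 - 1/182) + ... + (1/256 - 1/257)
= 1/180 - 1/257
= 77/46260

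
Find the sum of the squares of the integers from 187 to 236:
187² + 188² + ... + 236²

Use ∑_{k=1}^{n} k² = n(n+1)(2n+1)/6, then subtract the first 186 terms.
∑_{k=1}^{236} k² = 236×237×473/6 = 4409306
∑_{k=1}^{186} k² = 186×187×373/6 = 2162281
∑_{k=187}^{236} k² = 4409306 - 2162281 = 2247025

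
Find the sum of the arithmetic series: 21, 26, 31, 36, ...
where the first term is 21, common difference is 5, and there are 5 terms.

Sₙ = n/2 × (first + last)
Last term = a + (n-1)d = 21 + (5-1)×5 = 41
S_5 = 5/2 × (21 + 41)
S_5 = 5/2 × 62 = 155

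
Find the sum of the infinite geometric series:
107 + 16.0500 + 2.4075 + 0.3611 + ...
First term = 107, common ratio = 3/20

For |r| < 1, S = a / (1 - r)
S = 107 / (1 - (3/20))
S = 107 / (17/20)
S = 2140/17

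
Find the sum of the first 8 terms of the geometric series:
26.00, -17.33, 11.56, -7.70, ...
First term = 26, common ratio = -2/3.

Sₙ = a(1 - rⁿ) / (1 - r)
S_8 = 26(1 - (-2/3)^8) / (1 - (-2/3))
S_8 = 26(1 - (256/6561)) / (5/3)
S_8 = 32786/2187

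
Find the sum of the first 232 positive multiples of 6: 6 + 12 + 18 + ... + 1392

Factor out 6: = 6(1 + 2 + ... + 232) = 6 × n(n+1)/2
= 6 × 232×233/2
= 6 × 27028
= 162168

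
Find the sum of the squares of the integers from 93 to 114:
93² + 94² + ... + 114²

Use ∑_{k=1}^{n} k² = n(n+1)(2n+1)/6, then subtract the first 92 terms.
∑_{k=1}^{114} k² = 114×115×229/6 = 500365
∑_{k=1}^{92} k² = 92×93×185/6 = 263810
∑_{k=93}^{114} k² = 500365 - 263810 = 236555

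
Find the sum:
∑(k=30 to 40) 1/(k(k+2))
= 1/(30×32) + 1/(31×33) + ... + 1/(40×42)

Partial fractions: 1/(k(k+2)) = (1/2)[1/k - 1/(k+2)]
Telescoping leaves the first two and last two terms:
= (1/2)[1/30 + 1/31 - 1/41 - 1/42]
= 2321/266910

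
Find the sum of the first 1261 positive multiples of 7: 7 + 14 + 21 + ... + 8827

Factor out 7: = 7(1 + 2 + ... + 1261) = 7 × n(n+1)/2
= 7 × 1261×1262/2
= 7 × 795691
= 5569837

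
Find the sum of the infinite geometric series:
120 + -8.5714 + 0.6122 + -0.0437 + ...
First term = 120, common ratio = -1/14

For |r| < 1, S = a / (1 - r)
S = 120 / (1 - (-1/14))
S = 120 / (15/14)
S = 112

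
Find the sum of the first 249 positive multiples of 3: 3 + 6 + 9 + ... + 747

Factor out 3: = 3(1 + 2 + ... + 249) = 3 × n(n+1)/2
= 3 × 249×250/2
= 3 × 31125
= 93375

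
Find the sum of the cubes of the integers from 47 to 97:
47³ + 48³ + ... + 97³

Use ∑_{k=1}^{n} k³ = [n(n+1)/2]², then subtract the first 46 terms.
∑_{k=1}^{97} k³ = [97×98/2]² = 4753² = 22591009
∑_{k=1}^{46} k³ = [46×47/2]² = 1081² = 1168561
∑_{k=47}^{97} k³ = 22591009 - 1168561 = 21422448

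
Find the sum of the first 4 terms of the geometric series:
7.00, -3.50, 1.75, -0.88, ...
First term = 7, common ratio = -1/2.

Sₙ = a(1 - rⁿ) / (1 - r)
S_4 = 7(1 - (-1/2)^4) / (1 - (-1/2))
S_4 = 7(1 - (1/16)) / (3/2)
S_4 = 35/8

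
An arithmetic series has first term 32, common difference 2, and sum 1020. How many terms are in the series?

Using S = n/2 × [2a + (n-1)d]
1020 = n/2 × [2(32) + (n-1)(2)]
1020 = n/2 × [64 + 2n - 2]
2040 = n × [62 + 2n]
2n² + (62)n - 2040 = 0
Discriminant: Δ = (62)² - 4(2)(-2040) = 3844 + 16320 = 20164
√Δ = 142
n = [-(62) + √Δ] / (2·2) = (-62 + 142) / 4 = 80 / 4 = 20
(The negative root is discarded since n must be a positive integer.)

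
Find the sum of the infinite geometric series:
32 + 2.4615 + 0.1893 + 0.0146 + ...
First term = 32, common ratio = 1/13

For |r| < 1, S = a / (1 - r)
S = 32 / (1 - (1/13))
S = 32 / (12/13)
S = 104/3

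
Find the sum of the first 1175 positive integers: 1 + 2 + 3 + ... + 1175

Formula: ∑k = n(n+1)/2
= 1175×1176/2
= 1381800/2
= 690900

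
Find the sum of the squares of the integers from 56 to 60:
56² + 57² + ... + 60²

Use ∑_{k=1}^{n} k² = n(n+1)(2n+1)/6, then subtract the first 55 terms.
∑_{k=1}^{60} k² = 60×61×121/6 = 73810
∑_{k=1}^{55} k² = 55×56×111/6 = 56980
∑_{k=56}^{60} k² = 73810 - 56980 = 16830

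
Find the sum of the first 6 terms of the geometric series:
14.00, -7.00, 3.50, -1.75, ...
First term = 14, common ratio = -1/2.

Sₙ = a(1 - rⁿ) / (1 - r)
S_6 = 14(1 - (-1/2)^6) / (1 - (-1/2))
S_6 = 14(1 - (1/64)) / (3/2)
S_6 = 147/16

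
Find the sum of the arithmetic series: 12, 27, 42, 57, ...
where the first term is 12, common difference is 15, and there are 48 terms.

Sₙ = n/2 × (first + last)
Last term = a + (n-1)d = 12 + (48-1)×15 = 717
S_48 = 48/2 × (12 + 717)
S_48 = 48/2 × 729 = 17496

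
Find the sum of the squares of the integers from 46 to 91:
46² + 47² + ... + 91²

Use ∑_{k=1}^{n} k² = n(n+1)(2n+1)/6, then subtract the first 45 terms.
∑_{k=1}^{91} k² = 91×92×183/6 = 255346
∑_{k=1}^{45} k² = 45×46×91/6 = 31395
∑_{k=46}^{91} k² = 255346 - 31395 = 223951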